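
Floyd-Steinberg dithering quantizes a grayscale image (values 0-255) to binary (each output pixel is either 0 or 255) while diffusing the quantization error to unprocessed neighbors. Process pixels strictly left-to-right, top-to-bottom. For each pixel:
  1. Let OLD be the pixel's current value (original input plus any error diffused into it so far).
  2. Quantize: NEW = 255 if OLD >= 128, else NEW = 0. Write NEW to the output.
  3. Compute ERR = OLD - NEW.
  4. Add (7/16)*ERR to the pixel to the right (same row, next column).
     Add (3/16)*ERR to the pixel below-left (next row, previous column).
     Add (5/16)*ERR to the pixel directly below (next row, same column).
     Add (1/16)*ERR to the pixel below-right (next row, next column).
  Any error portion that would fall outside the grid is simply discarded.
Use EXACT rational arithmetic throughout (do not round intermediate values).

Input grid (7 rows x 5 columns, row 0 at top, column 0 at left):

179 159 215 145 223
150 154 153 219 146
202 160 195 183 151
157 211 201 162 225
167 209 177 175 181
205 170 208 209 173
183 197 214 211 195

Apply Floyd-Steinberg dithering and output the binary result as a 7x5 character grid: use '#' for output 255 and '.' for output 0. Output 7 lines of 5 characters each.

Answer: #.###
##.#.
#.###
###.#
.###.
##.##
#####

Derivation:
(0,0): OLD=179 → NEW=255, ERR=-76
(0,1): OLD=503/4 → NEW=0, ERR=503/4
(0,2): OLD=17281/64 → NEW=255, ERR=961/64
(0,3): OLD=155207/1024 → NEW=255, ERR=-105913/1024
(0,4): OLD=2912241/16384 → NEW=255, ERR=-1265679/16384
(1,0): OLD=9589/64 → NEW=255, ERR=-6731/64
(1,1): OLD=74419/512 → NEW=255, ERR=-56141/512
(1,2): OLD=1608687/16384 → NEW=0, ERR=1608687/16384
(1,3): OLD=14161571/65536 → NEW=255, ERR=-2550109/65536
(1,4): OLD=103149321/1048576 → NEW=0, ERR=103149321/1048576
(2,0): OLD=1217121/8192 → NEW=255, ERR=-871839/8192
(2,1): OLD=23857659/262144 → NEW=0, ERR=23857659/262144
(2,2): OLD=1054242353/4194304 → NEW=255, ERR=-15305167/4194304
(2,3): OLD=13007366787/67108864 → NEW=255, ERR=-4105393533/67108864
(2,4): OLD=163793731797/1073741824 → NEW=255, ERR=-110010433323/1073741824
(3,0): OLD=590584465/4194304 → NEW=255, ERR=-478963055/4194304
(3,1): OLD=6111772285/33554432 → NEW=255, ERR=-2444607875/33554432
(3,2): OLD=174164563119/1073741824 → NEW=255, ERR=-99639602001/1073741824
(3,3): OLD=177910086055/2147483648 → NEW=0, ERR=177910086055/2147483648
(3,4): OLD=7744834808899/34359738368 → NEW=255, ERR=-1016898474941/34359738368
(4,0): OLD=63165096479/536870912 → NEW=0, ERR=63165096479/536870912
(4,1): OLD=3662233402079/17179869184 → NEW=255, ERR=-718633239841/17179869184
(4,2): OLD=38669991523441/274877906944 → NEW=255, ERR=-31423874747279/274877906944
(4,3): OLD=613640169776607/4398046511104 → NEW=255, ERR=-507861690554913/4398046511104
(4,4): OLD=8895255694551193/70368744177664 → NEW=0, ERR=8895255694551193/70368744177664
(5,0): OLD=64300486640637/274877906944 → NEW=255, ERR=-5793379630083/274877906944
(5,1): OLD=293846247722615/2199023255552 → NEW=255, ERR=-266904682443145/2199023255552
(5,2): OLD=6678568073903727/70368744177664 → NEW=0, ERR=6678568073903727/70368744177664
(5,3): OLD=65018844237847905/281474976710656 → NEW=255, ERR=-6757274823369375/281474976710656
(5,4): OLD=877223777467019611/4503599627370496 → NEW=255, ERR=-271194127512456869/4503599627370496
(6,0): OLD=5406290859723501/35184372088832 → NEW=255, ERR=-3565724022928659/35184372088832
(6,1): OLD=147729995172502435/1125899906842624 → NEW=255, ERR=-139374481072366685/1125899906842624
(6,2): OLD=3196002864143553201/18014398509481984 → NEW=255, ERR=-1397668755774352719/18014398509481984
(6,3): OLD=47325984030882380635/288230376151711744 → NEW=255, ERR=-26172761887804114085/288230376151711744
(6,4): OLD=622367870155595404605/4611686018427387904 → NEW=255, ERR=-553612064543388510915/4611686018427387904
Row 0: #.###
Row 1: ##.#.
Row 2: #.###
Row 3: ###.#
Row 4: .###.
Row 5: ##.##
Row 6: #####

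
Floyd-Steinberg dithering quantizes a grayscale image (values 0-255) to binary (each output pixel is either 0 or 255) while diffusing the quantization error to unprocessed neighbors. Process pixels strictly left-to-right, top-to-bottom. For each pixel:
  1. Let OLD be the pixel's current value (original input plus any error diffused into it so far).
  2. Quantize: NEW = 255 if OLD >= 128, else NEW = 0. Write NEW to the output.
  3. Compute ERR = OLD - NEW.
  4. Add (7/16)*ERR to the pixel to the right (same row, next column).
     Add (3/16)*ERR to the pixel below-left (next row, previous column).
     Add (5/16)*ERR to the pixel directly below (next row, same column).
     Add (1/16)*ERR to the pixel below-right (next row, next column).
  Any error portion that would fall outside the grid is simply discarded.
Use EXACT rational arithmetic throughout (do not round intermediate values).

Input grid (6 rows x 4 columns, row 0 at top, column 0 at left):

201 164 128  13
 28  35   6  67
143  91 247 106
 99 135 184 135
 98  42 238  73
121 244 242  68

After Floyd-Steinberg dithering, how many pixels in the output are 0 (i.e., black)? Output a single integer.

Answer: 13

Derivation:
(0,0): OLD=201 → NEW=255, ERR=-54
(0,1): OLD=1123/8 → NEW=255, ERR=-917/8
(0,2): OLD=9965/128 → NEW=0, ERR=9965/128
(0,3): OLD=96379/2048 → NEW=0, ERR=96379/2048
(1,0): OLD=-1327/128 → NEW=0, ERR=-1327/128
(1,1): OLD=6007/1024 → NEW=0, ERR=6007/1024
(1,2): OLD=1132291/32768 → NEW=0, ERR=1132291/32768
(1,3): OLD=53314693/524288 → NEW=0, ERR=53314693/524288
(2,0): OLD=2307853/16384 → NEW=255, ERR=-1870067/16384
(2,1): OLD=25547551/524288 → NEW=0, ERR=25547551/524288
(2,2): OLD=313052747/1048576 → NEW=255, ERR=45665867/1048576
(2,3): OLD=2667426207/16777216 → NEW=255, ERR=-1610763873/16777216
(3,0): OLD=607904125/8388608 → NEW=0, ERR=607904125/8388608
(3,1): OLD=24557032739/134217728 → NEW=255, ERR=-9668487901/134217728
(3,2): OLD=324565570909/2147483648 → NEW=255, ERR=-223042759331/2147483648
(3,3): OLD=2139900181259/34359738368 → NEW=0, ERR=2139900181259/34359738368
(4,0): OLD=230080263801/2147483648 → NEW=0, ERR=230080263801/2147483648
(4,1): OLD=883343501995/17179869184 → NEW=0, ERR=883343501995/17179869184
(4,2): OLD=129309839627915/549755813888 → NEW=255, ERR=-10877892913525/549755813888
(4,3): OLD=680062608338493/8796093022208 → NEW=0, ERR=680062608338493/8796093022208
(5,0): OLD=45113467798249/274877906944 → NEW=255, ERR=-24980398472471/274877906944
(5,1): OLD=1964122947915839/8796093022208 → NEW=255, ERR=-278880772747201/8796093022208
(5,2): OLD=1054016719928559/4398046511104 → NEW=255, ERR=-67485140402961/4398046511104
(5,3): OLD=11851623997596915/140737488355328 → NEW=0, ERR=11851623997596915/140737488355328
Output grid:
  Row 0: ##..  (2 black, running=2)
  Row 1: ....  (4 black, running=6)
  Row 2: #.##  (1 black, running=7)
  Row 3: .##.  (2 black, running=9)
  Row 4: ..#.  (3 black, running=12)
  Row 5: ###.  (1 black, running=13)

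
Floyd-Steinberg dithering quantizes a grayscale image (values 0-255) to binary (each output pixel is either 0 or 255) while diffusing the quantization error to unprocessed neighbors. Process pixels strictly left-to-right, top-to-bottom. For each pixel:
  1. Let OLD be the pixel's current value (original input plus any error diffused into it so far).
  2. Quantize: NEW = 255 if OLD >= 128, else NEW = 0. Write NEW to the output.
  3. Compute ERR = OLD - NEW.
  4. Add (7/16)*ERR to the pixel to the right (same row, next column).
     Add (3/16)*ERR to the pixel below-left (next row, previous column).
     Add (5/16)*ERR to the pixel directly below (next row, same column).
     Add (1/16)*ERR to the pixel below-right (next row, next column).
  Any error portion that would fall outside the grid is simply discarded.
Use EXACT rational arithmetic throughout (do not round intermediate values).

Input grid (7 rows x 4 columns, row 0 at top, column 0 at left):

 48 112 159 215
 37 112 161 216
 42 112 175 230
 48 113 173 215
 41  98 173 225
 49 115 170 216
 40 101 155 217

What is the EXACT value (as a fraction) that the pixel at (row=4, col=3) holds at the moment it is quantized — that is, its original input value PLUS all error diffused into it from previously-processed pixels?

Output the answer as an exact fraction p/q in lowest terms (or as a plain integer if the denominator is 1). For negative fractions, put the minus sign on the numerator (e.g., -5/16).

(0,0): OLD=48 → NEW=0, ERR=48
(0,1): OLD=133 → NEW=255, ERR=-122
(0,2): OLD=845/8 → NEW=0, ERR=845/8
(0,3): OLD=33435/128 → NEW=255, ERR=795/128
(1,0): OLD=233/8 → NEW=0, ERR=233/8
(1,1): OLD=7003/64 → NEW=0, ERR=7003/64
(1,2): OLD=482139/2048 → NEW=255, ERR=-40101/2048
(1,3): OLD=7077101/32768 → NEW=255, ERR=-1278739/32768
(2,0): OLD=73337/1024 → NEW=0, ERR=73337/1024
(2,1): OLD=5756559/32768 → NEW=255, ERR=-2599281/32768
(2,2): OLD=2190521/16384 → NEW=255, ERR=-1987399/16384
(2,3): OLD=85727343/524288 → NEW=255, ERR=-47966097/524288
(3,0): OLD=29101901/524288 → NEW=0, ERR=29101901/524288
(3,1): OLD=790441771/8388608 → NEW=0, ERR=790441771/8388608
(3,2): OLD=20697229309/134217728 → NEW=255, ERR=-13528291331/134217728
(3,3): OLD=289333568235/2147483648 → NEW=255, ERR=-258274762005/2147483648
(4,0): OLD=10202404241/134217728 → NEW=0, ERR=10202404241/134217728
(4,1): OLD=155985390767/1073741824 → NEW=255, ERR=-117818774353/1073741824
(4,2): OLD=2640037397603/34359738368 → NEW=0, ERR=2640037397603/34359738368
(4,3): OLD=118050096366885/549755813888 → NEW=255, ERR=-22137636174555/549755813888
Target (4,3): original=225, with diffused error = 118050096366885/549755813888

Answer: 118050096366885/549755813888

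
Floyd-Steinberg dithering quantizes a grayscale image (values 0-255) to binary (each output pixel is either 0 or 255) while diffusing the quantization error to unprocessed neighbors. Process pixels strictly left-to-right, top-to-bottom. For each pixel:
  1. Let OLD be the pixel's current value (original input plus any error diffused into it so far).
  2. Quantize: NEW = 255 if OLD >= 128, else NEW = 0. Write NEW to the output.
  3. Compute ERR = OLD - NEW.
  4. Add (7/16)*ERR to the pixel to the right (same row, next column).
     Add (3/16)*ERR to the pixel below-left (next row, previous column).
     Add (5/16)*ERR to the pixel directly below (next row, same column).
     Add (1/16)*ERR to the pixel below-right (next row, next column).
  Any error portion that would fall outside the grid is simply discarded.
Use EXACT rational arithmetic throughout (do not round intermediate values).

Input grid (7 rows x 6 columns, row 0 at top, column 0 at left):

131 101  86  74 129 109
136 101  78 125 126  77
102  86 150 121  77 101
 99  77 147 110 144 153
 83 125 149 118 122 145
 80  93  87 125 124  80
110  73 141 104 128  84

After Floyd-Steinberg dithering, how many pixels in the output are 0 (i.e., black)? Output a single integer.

Answer: 25

Derivation:
(0,0): OLD=131 → NEW=255, ERR=-124
(0,1): OLD=187/4 → NEW=0, ERR=187/4
(0,2): OLD=6813/64 → NEW=0, ERR=6813/64
(0,3): OLD=123467/1024 → NEW=0, ERR=123467/1024
(0,4): OLD=2977805/16384 → NEW=255, ERR=-1200115/16384
(0,5): OLD=20172891/262144 → NEW=0, ERR=20172891/262144
(1,0): OLD=6785/64 → NEW=0, ERR=6785/64
(1,1): OLD=89191/512 → NEW=255, ERR=-41369/512
(1,2): OLD=1662099/16384 → NEW=0, ERR=1662099/16384
(1,3): OLD=13105959/65536 → NEW=255, ERR=-3605721/65536
(1,4): OLD=423639141/4194304 → NEW=0, ERR=423639141/4194304
(1,5): OLD=9439458355/67108864 → NEW=255, ERR=-7673301965/67108864
(2,0): OLD=982877/8192 → NEW=0, ERR=982877/8192
(2,1): OLD=36408879/262144 → NEW=255, ERR=-30437841/262144
(2,2): OLD=484599053/4194304 → NEW=0, ERR=484599053/4194304
(2,3): OLD=6027474981/33554432 → NEW=255, ERR=-2528905179/33554432
(2,4): OLD=54452415023/1073741824 → NEW=0, ERR=54452415023/1073741824
(2,5): OLD=1610921155641/17179869184 → NEW=0, ERR=1610921155641/17179869184
(3,0): OLD=481182893/4194304 → NEW=0, ERR=481182893/4194304
(3,1): OLD=4028832841/33554432 → NEW=0, ERR=4028832841/33554432
(3,2): OLD=57511528443/268435456 → NEW=255, ERR=-10939512837/268435456
(3,3): OLD=1466269024801/17179869184 → NEW=0, ERR=1466269024801/17179869184
(3,4): OLD=28870229495329/137438953472 → NEW=255, ERR=-6176703640031/137438953472
(3,5): OLD=364620387967823/2199023255552 → NEW=255, ERR=-196130542197937/2199023255552
(4,0): OLD=75894099939/536870912 → NEW=255, ERR=-61007982621/536870912
(4,1): OLD=964946906215/8589934592 → NEW=0, ERR=964946906215/8589934592
(4,2): OLD=57426990202821/274877906944 → NEW=255, ERR=-12666876067899/274877906944
(4,3): OLD=499340594833785/4398046511104 → NEW=0, ERR=499340594833785/4398046511104
(4,4): OLD=10290679988267977/70368744177664 → NEW=255, ERR=-7653349777036343/70368744177664
(4,5): OLD=75138679037560287/1125899906842624 → NEW=0, ERR=75138679037560287/1125899906842624
(5,0): OLD=9009318386725/137438953472 → NEW=0, ERR=9009318386725/137438953472
(5,1): OLD=620303572635573/4398046511104 → NEW=255, ERR=-501198287695947/4398046511104
(5,2): OLD=1796208622318327/35184372088832 → NEW=0, ERR=1796208622318327/35184372088832
(5,3): OLD=179628887049996205/1125899906842624 → NEW=255, ERR=-107475589194872915/1125899906842624
(5,4): OLD=152804442254859749/2251799813685248 → NEW=0, ERR=152804442254859749/2251799813685248
(5,5): OLD=4458414454811575577/36028797018963968 → NEW=0, ERR=4458414454811575577/36028797018963968
(6,0): OLD=7678457938331199/70368744177664 → NEW=0, ERR=7678457938331199/70368744177664
(6,1): OLD=111234058500067347/1125899906842624 → NEW=0, ERR=111234058500067347/1125899906842624
(6,2): OLD=788832112418395579/4503599627370496 → NEW=255, ERR=-359585792561080901/4503599627370496
(6,3): OLD=3974118805305385087/72057594037927936 → NEW=0, ERR=3974118805305385087/72057594037927936
(6,4): OLD=219713544007989255279/1152921504606846976 → NEW=255, ERR=-74281439666756723601/1152921504606846976
(6,5): OLD=1821138611728645554345/18446744073709551616 → NEW=0, ERR=1821138611728645554345/18446744073709551616
Output grid:
  Row 0: #...#.  (4 black, running=4)
  Row 1: .#.#.#  (3 black, running=7)
  Row 2: .#.#..  (4 black, running=11)
  Row 3: ..#.##  (3 black, running=14)
  Row 4: #.#.#.  (3 black, running=17)
  Row 5: .#.#..  (4 black, running=21)
  Row 6: ..#.#.  (4 black, running=25)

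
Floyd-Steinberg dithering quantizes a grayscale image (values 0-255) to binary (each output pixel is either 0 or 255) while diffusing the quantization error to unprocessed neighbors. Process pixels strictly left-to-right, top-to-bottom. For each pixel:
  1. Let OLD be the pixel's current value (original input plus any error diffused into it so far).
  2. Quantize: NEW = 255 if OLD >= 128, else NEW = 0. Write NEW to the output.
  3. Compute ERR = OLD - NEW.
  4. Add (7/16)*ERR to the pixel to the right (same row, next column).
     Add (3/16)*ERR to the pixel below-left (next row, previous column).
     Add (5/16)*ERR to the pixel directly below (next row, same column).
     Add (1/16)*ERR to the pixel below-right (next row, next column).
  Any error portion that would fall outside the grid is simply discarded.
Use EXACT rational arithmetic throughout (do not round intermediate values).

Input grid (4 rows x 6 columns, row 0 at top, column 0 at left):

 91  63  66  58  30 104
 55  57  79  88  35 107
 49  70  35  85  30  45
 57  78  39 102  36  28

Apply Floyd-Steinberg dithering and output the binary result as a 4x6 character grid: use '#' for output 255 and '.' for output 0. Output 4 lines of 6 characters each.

(0,0): OLD=91 → NEW=0, ERR=91
(0,1): OLD=1645/16 → NEW=0, ERR=1645/16
(0,2): OLD=28411/256 → NEW=0, ERR=28411/256
(0,3): OLD=436445/4096 → NEW=0, ERR=436445/4096
(0,4): OLD=5021195/65536 → NEW=0, ERR=5021195/65536
(0,5): OLD=144200269/1048576 → NEW=255, ERR=-123186611/1048576
(1,0): OLD=26295/256 → NEW=0, ERR=26295/256
(1,1): OLD=328833/2048 → NEW=255, ERR=-193407/2048
(1,2): OLD=6472981/65536 → NEW=0, ERR=6472981/65536
(1,3): OLD=48709489/262144 → NEW=255, ERR=-18137231/262144
(1,4): OLD=223225779/16777216 → NEW=0, ERR=223225779/16777216
(1,5): OLD=21715671285/268435456 → NEW=0, ERR=21715671285/268435456
(2,0): OLD=2077211/32768 → NEW=0, ERR=2077211/32768
(2,1): OLD=97686617/1048576 → NEW=0, ERR=97686617/1048576
(2,2): OLD=1472176203/16777216 → NEW=0, ERR=1472176203/16777216
(2,3): OLD=14822546867/134217728 → NEW=0, ERR=14822546867/134217728
(2,4): OLD=400797226649/4294967296 → NEW=0, ERR=400797226649/4294967296
(2,5): OLD=7692356541887/68719476736 → NEW=0, ERR=7692356541887/68719476736
(3,0): OLD=1581714923/16777216 → NEW=0, ERR=1581714923/16777216
(3,1): OLD=22652480015/134217728 → NEW=255, ERR=-11573040625/134217728
(3,2): OLD=59299576797/1073741824 → NEW=0, ERR=59299576797/1073741824
(3,3): OLD=12620651064023/68719476736 → NEW=255, ERR=-4902815503657/68719476736
(3,4): OLD=33996350913911/549755813888 → NEW=0, ERR=33996350913911/549755813888
(3,5): OLD=843261367705753/8796093022208 → NEW=0, ERR=843261367705753/8796093022208
Row 0: .....#
Row 1: .#.#..
Row 2: ......
Row 3: .#.#..

Answer: .....#
.#.#..
......
.#.#..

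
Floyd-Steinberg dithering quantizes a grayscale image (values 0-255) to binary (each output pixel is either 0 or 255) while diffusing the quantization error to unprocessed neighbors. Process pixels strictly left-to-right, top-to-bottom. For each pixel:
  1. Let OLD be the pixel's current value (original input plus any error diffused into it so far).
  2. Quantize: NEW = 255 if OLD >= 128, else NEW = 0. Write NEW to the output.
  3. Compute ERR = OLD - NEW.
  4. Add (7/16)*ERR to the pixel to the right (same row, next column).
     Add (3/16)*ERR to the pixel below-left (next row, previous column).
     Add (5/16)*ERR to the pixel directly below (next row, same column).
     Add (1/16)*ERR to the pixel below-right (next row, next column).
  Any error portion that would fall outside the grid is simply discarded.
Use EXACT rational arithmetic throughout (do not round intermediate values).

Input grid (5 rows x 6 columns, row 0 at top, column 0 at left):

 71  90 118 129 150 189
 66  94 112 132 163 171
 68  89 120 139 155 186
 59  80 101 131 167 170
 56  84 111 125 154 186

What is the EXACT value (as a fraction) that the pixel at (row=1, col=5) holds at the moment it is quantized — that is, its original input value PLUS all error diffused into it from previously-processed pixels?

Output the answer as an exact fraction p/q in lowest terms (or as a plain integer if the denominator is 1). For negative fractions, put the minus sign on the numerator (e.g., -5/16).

Answer: 48189083577/268435456

Derivation:
(0,0): OLD=71 → NEW=0, ERR=71
(0,1): OLD=1937/16 → NEW=0, ERR=1937/16
(0,2): OLD=43767/256 → NEW=255, ERR=-21513/256
(0,3): OLD=377793/4096 → NEW=0, ERR=377793/4096
(0,4): OLD=12474951/65536 → NEW=255, ERR=-4236729/65536
(0,5): OLD=168523761/1048576 → NEW=255, ERR=-98863119/1048576
(1,0): OLD=28387/256 → NEW=0, ERR=28387/256
(1,1): OLD=346165/2048 → NEW=255, ERR=-176075/2048
(1,2): OLD=4783193/65536 → NEW=0, ERR=4783193/65536
(1,3): OLD=45975077/262144 → NEW=255, ERR=-20871643/262144
(1,4): OLD=1611467535/16777216 → NEW=0, ERR=1611467535/16777216
(1,5): OLD=48189083577/268435456 → NEW=255, ERR=-20261957703/268435456
Target (1,5): original=171, with diffused error = 48189083577/268435456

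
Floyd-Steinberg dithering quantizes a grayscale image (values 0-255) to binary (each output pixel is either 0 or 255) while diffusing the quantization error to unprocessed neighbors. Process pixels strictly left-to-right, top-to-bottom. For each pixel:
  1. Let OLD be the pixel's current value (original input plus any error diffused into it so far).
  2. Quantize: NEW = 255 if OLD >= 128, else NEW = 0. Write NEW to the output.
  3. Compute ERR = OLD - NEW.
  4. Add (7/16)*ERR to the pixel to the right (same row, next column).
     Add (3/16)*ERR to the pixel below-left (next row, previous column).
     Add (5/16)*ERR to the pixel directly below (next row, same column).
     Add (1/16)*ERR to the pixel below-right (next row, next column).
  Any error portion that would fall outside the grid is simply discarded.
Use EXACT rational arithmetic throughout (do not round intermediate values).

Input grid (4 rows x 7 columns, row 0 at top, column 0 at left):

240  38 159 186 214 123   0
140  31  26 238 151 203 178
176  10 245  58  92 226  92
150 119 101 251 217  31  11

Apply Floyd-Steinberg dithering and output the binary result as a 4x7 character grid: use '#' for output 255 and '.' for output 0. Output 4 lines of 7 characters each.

Answer: #.###..
#..#.##
#.#.##.
..###..

Derivation:
(0,0): OLD=240 → NEW=255, ERR=-15
(0,1): OLD=503/16 → NEW=0, ERR=503/16
(0,2): OLD=44225/256 → NEW=255, ERR=-21055/256
(0,3): OLD=614471/4096 → NEW=255, ERR=-430009/4096
(0,4): OLD=11014641/65536 → NEW=255, ERR=-5697039/65536
(0,5): OLD=89095575/1048576 → NEW=0, ERR=89095575/1048576
(0,6): OLD=623669025/16777216 → NEW=0, ERR=623669025/16777216
(1,0): OLD=36149/256 → NEW=255, ERR=-29131/256
(1,1): OLD=-51853/2048 → NEW=0, ERR=-51853/2048
(1,2): OLD=-1867665/65536 → NEW=0, ERR=-1867665/65536
(1,3): OLD=44901379/262144 → NEW=255, ERR=-21945341/262144
(1,4): OLD=1620331369/16777216 → NEW=0, ERR=1620331369/16777216
(1,5): OLD=36687464121/134217728 → NEW=255, ERR=2461943481/134217728
(1,6): OLD=435836688311/2147483648 → NEW=255, ERR=-111771641929/2147483648
(2,0): OLD=4446369/32768 → NEW=255, ERR=-3909471/32768
(2,1): OLD=-65603845/1048576 → NEW=0, ERR=-65603845/1048576
(2,2): OLD=3211884977/16777216 → NEW=255, ERR=-1066305103/16777216
(2,3): OLD=2732741737/134217728 → NEW=0, ERR=2732741737/134217728
(2,4): OLD=138830379193/1073741824 → NEW=255, ERR=-134973785927/1073741824
(2,5): OLD=5944710836115/34359738368 → NEW=255, ERR=-2817022447725/34359738368
(2,6): OLD=22546903920437/549755813888 → NEW=0, ERR=22546903920437/549755813888
(3,0): OLD=1694255505/16777216 → NEW=0, ERR=1694255505/16777216
(3,1): OLD=16677367869/134217728 → NEW=0, ERR=16677367869/134217728
(3,2): OLD=145393076231/1073741824 → NEW=255, ERR=-128411088889/1073741824
(3,3): OLD=762353582017/4294967296 → NEW=255, ERR=-332863078463/4294967296
(3,4): OLD=71309388012945/549755813888 → NEW=255, ERR=-68878344528495/549755813888
(3,5): OLD=-218148595231165/4398046511104 → NEW=0, ERR=-218148595231165/4398046511104
(3,6): OLD=-211686697155171/70368744177664 → NEW=0, ERR=-211686697155171/70368744177664
Row 0: #.###..
Row 1: #..#.##
Row 2: #.#.##.
Row 3: ..###..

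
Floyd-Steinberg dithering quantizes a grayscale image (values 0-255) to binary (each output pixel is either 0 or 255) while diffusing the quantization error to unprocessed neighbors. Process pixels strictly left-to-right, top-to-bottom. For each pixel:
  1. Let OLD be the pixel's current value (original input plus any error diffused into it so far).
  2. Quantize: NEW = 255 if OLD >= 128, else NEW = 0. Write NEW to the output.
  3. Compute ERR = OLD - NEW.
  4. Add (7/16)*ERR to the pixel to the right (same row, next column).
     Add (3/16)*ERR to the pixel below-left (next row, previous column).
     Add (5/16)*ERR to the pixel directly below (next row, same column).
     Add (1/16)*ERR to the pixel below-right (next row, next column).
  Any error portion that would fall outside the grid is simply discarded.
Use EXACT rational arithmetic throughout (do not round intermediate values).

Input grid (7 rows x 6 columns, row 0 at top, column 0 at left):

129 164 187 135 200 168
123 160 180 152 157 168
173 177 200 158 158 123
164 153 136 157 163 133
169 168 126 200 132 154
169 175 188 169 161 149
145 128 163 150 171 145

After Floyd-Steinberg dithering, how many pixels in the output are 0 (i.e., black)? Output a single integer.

Answer: 16

Derivation:
(0,0): OLD=129 → NEW=255, ERR=-126
(0,1): OLD=871/8 → NEW=0, ERR=871/8
(0,2): OLD=30033/128 → NEW=255, ERR=-2607/128
(0,3): OLD=258231/2048 → NEW=0, ERR=258231/2048
(0,4): OLD=8361217/32768 → NEW=255, ERR=5377/32768
(0,5): OLD=88118023/524288 → NEW=255, ERR=-45575417/524288
(1,0): OLD=13317/128 → NEW=0, ERR=13317/128
(1,1): OLD=233315/1024 → NEW=255, ERR=-27805/1024
(1,2): OLD=6298079/32768 → NEW=255, ERR=-2057761/32768
(1,3): OLD=21323667/131072 → NEW=255, ERR=-12099693/131072
(1,4): OLD=908031097/8388608 → NEW=0, ERR=908031097/8388608
(1,5): OLD=25260139135/134217728 → NEW=255, ERR=-8965381505/134217728
(2,0): OLD=3283697/16384 → NEW=255, ERR=-894223/16384
(2,1): OLD=73066923/524288 → NEW=255, ERR=-60626517/524288
(2,2): OLD=929282625/8388608 → NEW=0, ERR=929282625/8388608
(2,3): OLD=13018392057/67108864 → NEW=255, ERR=-4094368263/67108864
(2,4): OLD=315337518315/2147483648 → NEW=255, ERR=-232270811925/2147483648
(2,5): OLD=2115577576221/34359738368 → NEW=0, ERR=2115577576221/34359738368
(3,0): OLD=1050776481/8388608 → NEW=0, ERR=1050776481/8388608
(3,1): OLD=12685316045/67108864 → NEW=255, ERR=-4427444275/67108864
(3,2): OLD=66082392087/536870912 → NEW=0, ERR=66082392087/536870912
(3,3): OLD=6130770896357/34359738368 → NEW=255, ERR=-2630962387483/34359738368
(3,4): OLD=28431106087685/274877906944 → NEW=0, ERR=28431106087685/274877906944
(3,5): OLD=838850367713067/4398046511104 → NEW=255, ERR=-282651492618453/4398046511104
(4,0): OLD=210211094671/1073741824 → NEW=255, ERR=-63593070449/1073741824
(4,1): OLD=2617864729859/17179869184 → NEW=255, ERR=-1763001912061/17179869184
(4,2): OLD=55573832617625/549755813888 → NEW=0, ERR=55573832617625/549755813888
(4,3): OLD=2176013447789533/8796093022208 → NEW=255, ERR=-66990272873507/8796093022208
(4,4): OLD=20287958199911981/140737488355328 → NEW=255, ERR=-15600101330696659/140737488355328
(4,5): OLD=206908949490593819/2251799813685248 → NEW=0, ERR=206908949490593819/2251799813685248
(5,0): OLD=36077914901433/274877906944 → NEW=255, ERR=-34015951369287/274877906944
(5,1): OLD=915174499569609/8796093022208 → NEW=0, ERR=915174499569609/8796093022208
(5,2): OLD=18103574059801587/70368744177664 → NEW=255, ERR=159544294497267/70368744177664
(5,3): OLD=344855163963910113/2251799813685248 → NEW=255, ERR=-229353788525828127/2251799813685248
(5,4): OLD=443841129066604113/4503599627370496 → NEW=0, ERR=443841129066604113/4503599627370496
(5,5): OLD=15413355667441136357/72057594037927936 → NEW=255, ERR=-2961330812230487323/72057594037927936
(6,0): OLD=17709907091145467/140737488355328 → NEW=0, ERR=17709907091145467/140737488355328
(6,1): OLD=468954784421207391/2251799813685248 → NEW=255, ERR=-105254168068530849/2251799813685248
(6,2): OLD=1176916282760827271/9007199254740992 → NEW=255, ERR=-1119919527198125689/9007199254740992
(6,3): OLD=11874234194570213291/144115188075855872 → NEW=0, ERR=11874234194570213291/144115188075855872
(6,4): OLD=515986747249153892843/2305843009213693952 → NEW=255, ERR=-72003220100338064917/2305843009213693952
(6,5): OLD=4598966968798626848397/36893488147419103232 → NEW=0, ERR=4598966968798626848397/36893488147419103232
Output grid:
  Row 0: #.#.##  (2 black, running=2)
  Row 1: .###.#  (2 black, running=4)
  Row 2: ##.##.  (2 black, running=6)
  Row 3: .#.#.#  (3 black, running=9)
  Row 4: ##.##.  (2 black, running=11)
  Row 5: #.##.#  (2 black, running=13)
  Row 6: .##.#.  (3 black, running=16)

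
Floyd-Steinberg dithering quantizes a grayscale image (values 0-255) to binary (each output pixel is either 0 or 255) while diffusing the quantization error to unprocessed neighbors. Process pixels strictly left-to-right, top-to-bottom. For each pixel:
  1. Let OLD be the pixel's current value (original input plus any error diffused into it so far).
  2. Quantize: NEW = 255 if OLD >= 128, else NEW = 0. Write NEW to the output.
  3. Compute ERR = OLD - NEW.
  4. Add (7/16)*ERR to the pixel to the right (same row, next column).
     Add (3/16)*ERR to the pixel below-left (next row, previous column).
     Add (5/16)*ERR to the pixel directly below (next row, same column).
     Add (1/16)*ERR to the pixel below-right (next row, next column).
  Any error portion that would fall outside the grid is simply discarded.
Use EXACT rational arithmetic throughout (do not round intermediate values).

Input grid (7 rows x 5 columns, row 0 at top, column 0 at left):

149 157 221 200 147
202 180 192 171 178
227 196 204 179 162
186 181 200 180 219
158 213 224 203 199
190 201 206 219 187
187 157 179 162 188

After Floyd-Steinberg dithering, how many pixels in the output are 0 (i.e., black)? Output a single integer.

(0,0): OLD=149 → NEW=255, ERR=-106
(0,1): OLD=885/8 → NEW=0, ERR=885/8
(0,2): OLD=34483/128 → NEW=255, ERR=1843/128
(0,3): OLD=422501/2048 → NEW=255, ERR=-99739/2048
(0,4): OLD=4118723/32768 → NEW=0, ERR=4118723/32768
(1,0): OLD=24271/128 → NEW=255, ERR=-8369/128
(1,1): OLD=186409/1024 → NEW=255, ERR=-74711/1024
(1,2): OLD=5320285/32768 → NEW=255, ERR=-3035555/32768
(1,3): OLD=18313305/131072 → NEW=255, ERR=-15110055/131072
(1,4): OLD=343513835/2097152 → NEW=255, ERR=-191259925/2097152
(2,0): OLD=3160275/16384 → NEW=255, ERR=-1017645/16384
(2,1): OLD=65310529/524288 → NEW=0, ERR=65310529/524288
(2,2): OLD=1706032643/8388608 → NEW=255, ERR=-433062397/8388608
(2,3): OLD=13086097753/134217728 → NEW=0, ERR=13086097753/134217728
(2,4): OLD=362819162927/2147483648 → NEW=255, ERR=-184789167313/2147483648
(3,0): OLD=1593389475/8388608 → NEW=255, ERR=-545705565/8388608
(3,1): OLD=11939045351/67108864 → NEW=255, ERR=-5173714969/67108864
(3,2): OLD=378397516957/2147483648 → NEW=255, ERR=-169210813283/2147483648
(3,3): OLD=672741694741/4294967296 → NEW=255, ERR=-422474965739/4294967296
(3,4): OLD=10663104099977/68719476736 → NEW=255, ERR=-6860362467703/68719476736
(4,0): OLD=132301840685/1073741824 → NEW=0, ERR=132301840685/1073741824
(4,1): OLD=7695722582445/34359738368 → NEW=255, ERR=-1066010701395/34359738368
(4,2): OLD=89358021096643/549755813888 → NEW=255, ERR=-50829711444797/549755813888
(4,3): OLD=951448257896365/8796093022208 → NEW=0, ERR=951448257896365/8796093022208
(4,4): OLD=29411037278821435/140737488355328 → NEW=255, ERR=-6477022251787205/140737488355328
(5,0): OLD=122423867044135/549755813888 → NEW=255, ERR=-17763865497305/549755813888
(5,1): OLD=736818095483701/4398046511104 → NEW=255, ERR=-384683764847819/4398046511104
(5,2): OLD=22121419011876317/140737488355328 → NEW=255, ERR=-13766640518732323/140737488355328
(5,3): OLD=110112515828105651/562949953421312 → NEW=255, ERR=-33439722294328909/562949953421312
(5,4): OLD=1381620448045886401/9007199254740992 → NEW=255, ERR=-915215361913066559/9007199254740992
(6,0): OLD=11294349246787511/70368744177664 → NEW=255, ERR=-6649680518516809/70368744177664
(6,1): OLD=153040169990190521/2251799813685248 → NEW=0, ERR=153040169990190521/2251799813685248
(6,2): OLD=5820869859693267843/36028797018963968 → NEW=255, ERR=-3366473380142543997/36028797018963968
(6,3): OLD=44613772762219272801/576460752303423488 → NEW=0, ERR=44613772762219272801/576460752303423488
(6,4): OLD=1719179160822658659815/9223372036854775808 → NEW=255, ERR=-632780708575309171225/9223372036854775808
Output grid:
  Row 0: #.##.  (2 black, running=2)
  Row 1: #####  (0 black, running=2)
  Row 2: #.#.#  (2 black, running=4)
  Row 3: #####  (0 black, running=4)
  Row 4: .##.#  (2 black, running=6)
  Row 5: #####  (0 black, running=6)
  Row 6: #.#.#  (2 black, running=8)

Answer: 8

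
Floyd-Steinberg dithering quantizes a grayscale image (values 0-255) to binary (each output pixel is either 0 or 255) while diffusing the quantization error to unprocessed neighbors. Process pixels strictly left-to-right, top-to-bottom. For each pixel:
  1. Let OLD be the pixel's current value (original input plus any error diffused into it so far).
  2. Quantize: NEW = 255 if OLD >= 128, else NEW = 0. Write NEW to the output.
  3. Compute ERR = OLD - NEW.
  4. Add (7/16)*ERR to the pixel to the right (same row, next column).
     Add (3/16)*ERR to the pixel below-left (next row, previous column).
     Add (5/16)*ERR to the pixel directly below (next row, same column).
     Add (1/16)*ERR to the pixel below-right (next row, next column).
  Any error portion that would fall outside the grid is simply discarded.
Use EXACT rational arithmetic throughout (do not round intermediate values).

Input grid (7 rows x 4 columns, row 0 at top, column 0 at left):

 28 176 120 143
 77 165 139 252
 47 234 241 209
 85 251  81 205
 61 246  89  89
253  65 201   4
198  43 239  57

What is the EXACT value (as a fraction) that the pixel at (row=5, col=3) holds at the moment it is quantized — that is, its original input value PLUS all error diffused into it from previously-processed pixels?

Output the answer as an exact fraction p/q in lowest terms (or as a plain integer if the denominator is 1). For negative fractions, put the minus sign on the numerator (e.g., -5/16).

Answer: 402717680054237/70368744177664

Derivation:
(0,0): OLD=28 → NEW=0, ERR=28
(0,1): OLD=753/4 → NEW=255, ERR=-267/4
(0,2): OLD=5811/64 → NEW=0, ERR=5811/64
(0,3): OLD=187109/1024 → NEW=255, ERR=-74011/1024
(1,0): OLD=4687/64 → NEW=0, ERR=4687/64
(1,1): OLD=99817/512 → NEW=255, ERR=-30743/512
(1,2): OLD=2021469/16384 → NEW=0, ERR=2021469/16384
(1,3): OLD=75777307/262144 → NEW=255, ERR=8930587/262144
(2,0): OLD=480275/8192 → NEW=0, ERR=480275/8192
(2,1): OLD=70410945/262144 → NEW=255, ERR=3564225/262144
(2,2): OLD=151068213/524288 → NEW=255, ERR=17374773/524288
(2,3): OLD=2028835361/8388608 → NEW=255, ERR=-110259679/8388608
(3,0): OLD=444052515/4194304 → NEW=0, ERR=444052515/4194304
(3,1): OLD=20900725821/67108864 → NEW=255, ERR=3787965501/67108864
(3,2): OLD=122874910275/1073741824 → NEW=0, ERR=122874910275/1073741824
(3,3): OLD=4347014895189/17179869184 → NEW=255, ERR=-33851746731/17179869184
(4,0): OLD=112386348967/1073741824 → NEW=0, ERR=112386348967/1073741824
(4,1): OLD=2899145838389/8589934592 → NEW=255, ERR=708712517429/8589934592
(4,2): OLD=45084265712085/274877906944 → NEW=255, ERR=-25009600558635/274877906944
(4,3): OLD=245106772869731/4398046511104 → NEW=0, ERR=245106772869731/4398046511104
(5,0): OLD=41393646739383/137438953472 → NEW=255, ERR=6346713604023/137438953472
(5,1): OLD=441863120126369/4398046511104 → NEW=0, ERR=441863120126369/4398046511104
(5,2): OLD=510455390732409/2199023255552 → NEW=255, ERR=-50295539433351/2199023255552
(5,3): OLD=402717680054237/70368744177664 → NEW=0, ERR=402717680054237/70368744177664
Target (5,3): original=4, with diffused error = 402717680054237/70368744177664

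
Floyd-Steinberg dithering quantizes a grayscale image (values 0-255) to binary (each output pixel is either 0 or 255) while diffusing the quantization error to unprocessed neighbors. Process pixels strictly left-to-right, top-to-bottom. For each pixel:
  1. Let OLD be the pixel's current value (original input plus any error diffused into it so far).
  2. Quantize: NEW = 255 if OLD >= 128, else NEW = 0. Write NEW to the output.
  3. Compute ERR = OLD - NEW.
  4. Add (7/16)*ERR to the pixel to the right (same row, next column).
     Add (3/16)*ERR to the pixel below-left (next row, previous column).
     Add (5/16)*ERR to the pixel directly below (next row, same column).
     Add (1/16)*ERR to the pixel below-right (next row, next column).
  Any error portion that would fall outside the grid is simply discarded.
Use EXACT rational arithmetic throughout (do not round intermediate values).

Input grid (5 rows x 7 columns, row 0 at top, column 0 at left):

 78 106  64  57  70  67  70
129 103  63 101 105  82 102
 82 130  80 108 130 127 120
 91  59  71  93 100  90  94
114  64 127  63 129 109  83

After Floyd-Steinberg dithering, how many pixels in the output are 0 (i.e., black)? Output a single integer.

Answer: 23

Derivation:
(0,0): OLD=78 → NEW=0, ERR=78
(0,1): OLD=1121/8 → NEW=255, ERR=-919/8
(0,2): OLD=1759/128 → NEW=0, ERR=1759/128
(0,3): OLD=129049/2048 → NEW=0, ERR=129049/2048
(0,4): OLD=3197103/32768 → NEW=0, ERR=3197103/32768
(0,5): OLD=57507017/524288 → NEW=0, ERR=57507017/524288
(0,6): OLD=989751679/8388608 → NEW=0, ERR=989751679/8388608
(1,0): OLD=16875/128 → NEW=255, ERR=-15765/128
(1,1): OLD=21165/1024 → NEW=0, ERR=21165/1024
(1,2): OLD=2653297/32768 → NEW=0, ERR=2653297/32768
(1,3): OLD=22972925/131072 → NEW=255, ERR=-10450435/131072
(1,4): OLD=1049517495/8388608 → NEW=0, ERR=1049517495/8388608
(1,5): OLD=13370375463/67108864 → NEW=255, ERR=-3742384857/67108864
(1,6): OLD=130275937385/1073741824 → NEW=0, ERR=130275937385/1073741824
(2,0): OLD=776383/16384 → NEW=0, ERR=776383/16384
(2,1): OLD=86337253/524288 → NEW=255, ERR=-47356187/524288
(2,2): OLD=437290351/8388608 → NEW=0, ERR=437290351/8388608
(2,3): OLD=9020102199/67108864 → NEW=255, ERR=-8092658121/67108864
(2,4): OLD=54170376391/536870912 → NEW=0, ERR=54170376391/536870912
(2,5): OLD=3166003918797/17179869184 → NEW=255, ERR=-1214862723123/17179869184
(2,6): OLD=33945334238827/274877906944 → NEW=0, ERR=33945334238827/274877906944
(3,0): OLD=745516047/8388608 → NEW=0, ERR=745516047/8388608
(3,1): OLD=5529171235/67108864 → NEW=0, ERR=5529171235/67108864
(3,2): OLD=51045957945/536870912 → NEW=0, ERR=51045957945/536870912
(3,3): OLD=255744252367/2147483648 → NEW=0, ERR=255744252367/2147483648
(3,4): OLD=44760420401167/274877906944 → NEW=255, ERR=-25333445869553/274877906944
(3,5): OLD=125436141245661/2199023255552 → NEW=0, ERR=125436141245661/2199023255552
(3,6): OLD=5387694906063171/35184372088832 → NEW=255, ERR=-3584319976588989/35184372088832
(4,0): OLD=168814723521/1073741824 → NEW=255, ERR=-104989441599/1073741824
(4,1): OLD=1208621037069/17179869184 → NEW=0, ERR=1208621037069/17179869184
(4,2): OLD=59090524605539/274877906944 → NEW=255, ERR=-11003341665181/274877906944
(4,3): OLD=156932526458673/2199023255552 → NEW=0, ERR=156932526458673/2199023255552
(4,4): OLD=2631082194024355/17592186044416 → NEW=255, ERR=-1854925247301725/17592186044416
(4,5): OLD=31431841759281987/562949953421312 → NEW=0, ERR=31431841759281987/562949953421312
(4,6): OLD=712986484490246341/9007199254740992 → NEW=0, ERR=712986484490246341/9007199254740992
Output grid:
  Row 0: .#.....  (6 black, running=6)
  Row 1: #..#.#.  (4 black, running=10)
  Row 2: .#.#.#.  (4 black, running=14)
  Row 3: ....#.#  (5 black, running=19)
  Row 4: #.#.#..  (4 black, running=23)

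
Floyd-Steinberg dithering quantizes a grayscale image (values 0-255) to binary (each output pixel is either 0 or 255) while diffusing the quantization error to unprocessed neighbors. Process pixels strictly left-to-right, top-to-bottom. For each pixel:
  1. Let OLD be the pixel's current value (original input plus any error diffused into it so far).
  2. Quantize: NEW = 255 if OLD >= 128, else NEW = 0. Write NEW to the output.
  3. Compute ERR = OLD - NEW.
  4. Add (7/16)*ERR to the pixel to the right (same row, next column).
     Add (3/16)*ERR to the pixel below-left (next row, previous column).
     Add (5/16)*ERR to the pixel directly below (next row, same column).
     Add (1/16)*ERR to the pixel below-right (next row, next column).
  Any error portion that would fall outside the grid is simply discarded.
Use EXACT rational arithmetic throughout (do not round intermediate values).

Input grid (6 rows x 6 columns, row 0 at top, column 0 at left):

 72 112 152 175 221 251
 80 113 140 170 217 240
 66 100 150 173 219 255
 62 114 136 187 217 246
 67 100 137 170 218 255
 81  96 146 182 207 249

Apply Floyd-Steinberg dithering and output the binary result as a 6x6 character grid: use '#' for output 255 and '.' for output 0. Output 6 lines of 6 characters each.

(0,0): OLD=72 → NEW=0, ERR=72
(0,1): OLD=287/2 → NEW=255, ERR=-223/2
(0,2): OLD=3303/32 → NEW=0, ERR=3303/32
(0,3): OLD=112721/512 → NEW=255, ERR=-17839/512
(0,4): OLD=1685559/8192 → NEW=255, ERR=-403401/8192
(0,5): OLD=30075265/131072 → NEW=255, ERR=-3348095/131072
(1,0): OLD=2611/32 → NEW=0, ERR=2611/32
(1,1): OLD=35253/256 → NEW=255, ERR=-30027/256
(1,2): OLD=880137/8192 → NEW=0, ERR=880137/8192
(1,3): OLD=6662861/32768 → NEW=255, ERR=-1692979/32768
(1,4): OLD=360795423/2097152 → NEW=255, ERR=-173978337/2097152
(1,5): OLD=6464097065/33554432 → NEW=255, ERR=-2092283095/33554432
(2,0): OLD=284695/4096 → NEW=0, ERR=284695/4096
(2,1): OLD=15597437/131072 → NEW=0, ERR=15597437/131072
(2,2): OLD=458476247/2097152 → NEW=255, ERR=-76297513/2097152
(2,3): OLD=2216230463/16777216 → NEW=255, ERR=-2061959617/16777216
(2,4): OLD=66778568349/536870912 → NEW=0, ERR=66778568349/536870912
(2,5): OLD=2445962197531/8589934592 → NEW=255, ERR=255528876571/8589934592
(3,0): OLD=222366935/2097152 → NEW=0, ERR=222366935/2097152
(3,1): OLD=3273220027/16777216 → NEW=255, ERR=-1004970053/16777216
(3,2): OLD=11115562105/134217728 → NEW=0, ERR=11115562105/134217728
(3,3): OLD=1768443510643/8589934592 → NEW=255, ERR=-421989810317/8589934592
(3,4): OLD=15961736502467/68719476736 → NEW=255, ERR=-1561730065213/68719476736
(3,5): OLD=278316561787917/1099511627776 → NEW=255, ERR=-2058903294963/1099511627776
(4,0): OLD=23864942793/268435456 → NEW=0, ERR=23864942793/268435456
(4,1): OLD=611310065221/4294967296 → NEW=255, ERR=-483906595259/4294967296
(4,2): OLD=13830910067551/137438953472 → NEW=0, ERR=13830910067551/137438953472
(4,3): OLD=438903094295579/2199023255552 → NEW=255, ERR=-121847835870181/2199023255552
(4,4): OLD=6446998642629099/35184372088832 → NEW=255, ERR=-2525016240023061/35184372088832
(4,5): OLD=124748094121689997/562949953421312 → NEW=255, ERR=-18804144000744563/562949953421312
(5,0): OLD=6023753253279/68719476736 → NEW=0, ERR=6023753253279/68719476736
(5,1): OLD=271725303750127/2199023255552 → NEW=0, ERR=271725303750127/2199023255552
(5,2): OLD=3766082286120645/17592186044416 → NEW=255, ERR=-719925155205435/17592186044416
(5,3): OLD=78595776737412087/562949953421312 → NEW=255, ERR=-64956461385022473/562949953421312
(5,4): OLD=140023529856172891/1125899906842624 → NEW=0, ERR=140023529856172891/1125899906842624
(5,5): OLD=5196907978166040671/18014398509481984 → NEW=255, ERR=603236358248134751/18014398509481984
Row 0: .#.###
Row 1: .#.###
Row 2: ..##.#
Row 3: .#.###
Row 4: .#.###
Row 5: ..##.#

Answer: .#.###
.#.###
..##.#
.#.###
.#.###
..##.#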